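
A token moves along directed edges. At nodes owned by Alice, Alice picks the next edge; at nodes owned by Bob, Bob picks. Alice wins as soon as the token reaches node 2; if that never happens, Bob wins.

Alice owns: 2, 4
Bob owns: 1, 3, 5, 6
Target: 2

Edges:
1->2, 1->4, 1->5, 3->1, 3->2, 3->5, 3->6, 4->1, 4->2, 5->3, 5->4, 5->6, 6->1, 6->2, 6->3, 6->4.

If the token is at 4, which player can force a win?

Alice

A0 = {2}
A1: add {4} — 4 (Alice) has 4→2.
A2 = A1; e.g. 1 (Bob) can still go to 5. Fixed point.
4 ∈ A1, so Alice can force the target.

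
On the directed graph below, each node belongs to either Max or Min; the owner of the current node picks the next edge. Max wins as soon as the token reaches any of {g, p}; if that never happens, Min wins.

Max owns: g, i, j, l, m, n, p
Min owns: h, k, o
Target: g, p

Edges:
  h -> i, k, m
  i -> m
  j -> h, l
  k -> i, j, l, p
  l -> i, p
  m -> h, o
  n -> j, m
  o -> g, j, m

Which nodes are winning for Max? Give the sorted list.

g, j, l, n, p

A0 = {g, p}
A1: add {l} — l (Max) has l→p.
A2: add {j} — j (Max) has j→l.
A3: add {n} — n (Max) has n→j.
A4 = A3; e.g. h (Min) can still go to i. Fixed point.
Max's winning region = {g, j, l, n, p}.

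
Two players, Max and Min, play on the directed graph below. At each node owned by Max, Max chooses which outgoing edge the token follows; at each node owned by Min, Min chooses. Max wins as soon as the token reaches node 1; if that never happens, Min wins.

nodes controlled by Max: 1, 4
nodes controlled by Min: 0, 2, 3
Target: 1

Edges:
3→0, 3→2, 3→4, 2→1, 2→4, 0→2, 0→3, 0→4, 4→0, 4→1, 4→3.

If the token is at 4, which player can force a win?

Max

A0 = {1}
A1: add {4} — 4 (Max) has 4→1.
4 ∈ A1, so Max can force the target.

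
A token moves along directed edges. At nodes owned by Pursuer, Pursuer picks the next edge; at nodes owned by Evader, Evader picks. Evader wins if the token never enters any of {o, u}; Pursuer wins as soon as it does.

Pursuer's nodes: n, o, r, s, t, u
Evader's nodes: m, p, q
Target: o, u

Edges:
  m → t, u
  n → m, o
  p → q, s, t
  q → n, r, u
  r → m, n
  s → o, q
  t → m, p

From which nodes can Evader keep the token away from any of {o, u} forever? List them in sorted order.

A0 = {o, u}
A1: add {n, s} — n (Pursuer) has n→o; s (Pursuer) has s→o.
A2: add {r} — r (Pursuer) has r→n.
A3: add {q} — q (Evader): all of {n, r, u} already in.
A4 = A3; e.g. m (Evader) can still go to t. Fixed point.
Pursuer's attractor = {n, o, q, r, s, u}; Evader avoids the target exactly from the complement.

m, p, t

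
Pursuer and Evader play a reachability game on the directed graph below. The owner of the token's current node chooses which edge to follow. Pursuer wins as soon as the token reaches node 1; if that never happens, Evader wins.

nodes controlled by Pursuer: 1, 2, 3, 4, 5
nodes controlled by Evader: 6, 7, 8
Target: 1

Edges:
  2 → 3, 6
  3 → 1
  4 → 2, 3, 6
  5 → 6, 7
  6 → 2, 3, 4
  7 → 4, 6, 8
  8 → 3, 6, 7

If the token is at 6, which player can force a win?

Pursuer

A0 = {1}
A1: add {3} — 3 (Pursuer) has 3→1.
A2: add {2, 4} — 2 (Pursuer) has 2→3; 4 (Pursuer) has 4→3.
A3: add {6} — 6 (Evader): all of {2, 3, 4} already in.
6 ∈ A3, so Pursuer can force the target.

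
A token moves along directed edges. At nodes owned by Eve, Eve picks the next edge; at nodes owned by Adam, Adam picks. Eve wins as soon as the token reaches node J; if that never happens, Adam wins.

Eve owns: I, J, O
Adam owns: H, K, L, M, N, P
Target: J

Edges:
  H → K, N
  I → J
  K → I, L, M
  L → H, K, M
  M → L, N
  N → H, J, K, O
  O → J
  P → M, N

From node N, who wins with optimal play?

A0 = {J}
A1: add {I, O} — I (Eve) has I→J; O (Eve) has O→J.
A2 = A1; e.g. H (Adam) can still go to K. Fixed point.
N never enters the attractor, so Adam can avoid the target forever.

Adam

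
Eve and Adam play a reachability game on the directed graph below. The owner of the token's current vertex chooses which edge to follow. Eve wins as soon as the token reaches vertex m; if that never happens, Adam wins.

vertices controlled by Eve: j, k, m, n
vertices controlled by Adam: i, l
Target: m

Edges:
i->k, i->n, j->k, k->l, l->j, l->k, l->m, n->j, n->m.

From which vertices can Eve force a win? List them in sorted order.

m, n

A0 = {m}
A1: add {n} — n (Eve) has n→m.
A2 = A1; e.g. i (Adam) can still go to k. Fixed point.
Eve's winning region = {m, n}.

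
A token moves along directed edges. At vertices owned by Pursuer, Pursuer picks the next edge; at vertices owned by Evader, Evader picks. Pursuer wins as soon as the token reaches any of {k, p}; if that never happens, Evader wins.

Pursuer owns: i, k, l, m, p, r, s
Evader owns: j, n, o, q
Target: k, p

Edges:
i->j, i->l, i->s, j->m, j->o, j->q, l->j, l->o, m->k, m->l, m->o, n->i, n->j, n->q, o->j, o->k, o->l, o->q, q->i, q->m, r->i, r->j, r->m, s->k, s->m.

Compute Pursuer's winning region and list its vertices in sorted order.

i, k, m, p, q, r, s

A0 = {k, p}
A1: add {m, s} — m (Pursuer) has m→k; s (Pursuer) has s→k.
A2: add {i, r} — i (Pursuer) has i→s; r (Pursuer) has r→m.
A3: add {q} — q (Evader): all of {i, m} already in.
A4 = A3; e.g. j (Evader) can still go to o. Fixed point.
Pursuer's winning region = {i, k, m, p, q, r, s}.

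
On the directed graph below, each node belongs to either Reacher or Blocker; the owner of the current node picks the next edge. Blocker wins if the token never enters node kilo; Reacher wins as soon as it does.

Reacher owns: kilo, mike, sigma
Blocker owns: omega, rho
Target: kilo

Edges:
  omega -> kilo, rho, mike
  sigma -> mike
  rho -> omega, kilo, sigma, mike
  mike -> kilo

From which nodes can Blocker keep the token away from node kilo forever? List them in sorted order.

A0 = {kilo}
A1: add {mike} — mike (Reacher) has mike→kilo.
A2: add {sigma} — sigma (Reacher) has sigma→mike.
A3 = A2; e.g. omega (Blocker) can still go to rho. Fixed point.
Reacher's attractor = {kilo, mike, sigma}; Blocker avoids the target exactly from the complement.

omega, rho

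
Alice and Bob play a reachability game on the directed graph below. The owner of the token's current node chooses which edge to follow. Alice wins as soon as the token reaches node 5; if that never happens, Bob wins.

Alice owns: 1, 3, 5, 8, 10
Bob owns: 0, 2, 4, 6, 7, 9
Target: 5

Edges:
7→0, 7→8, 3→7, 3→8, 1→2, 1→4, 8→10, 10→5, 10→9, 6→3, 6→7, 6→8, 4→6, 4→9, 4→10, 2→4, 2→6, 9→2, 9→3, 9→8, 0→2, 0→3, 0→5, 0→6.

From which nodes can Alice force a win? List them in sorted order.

3, 5, 8, 10

A0 = {5}
A1: add {10} — 10 (Alice) has 10→5.
A2: add {8} — 8 (Alice) has 8→10.
A3: add {3} — 3 (Alice) has 3→8.
A4 = A3; e.g. 0 (Bob) can still go to 2. Fixed point.
Alice's winning region = {3, 5, 8, 10}.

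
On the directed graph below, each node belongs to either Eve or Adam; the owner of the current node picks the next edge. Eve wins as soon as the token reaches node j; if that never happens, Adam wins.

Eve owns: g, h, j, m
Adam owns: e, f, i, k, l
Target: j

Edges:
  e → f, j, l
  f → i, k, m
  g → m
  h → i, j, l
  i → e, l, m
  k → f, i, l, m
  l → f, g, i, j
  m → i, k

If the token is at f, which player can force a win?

A0 = {j}
A1: add {h} — h (Eve) has h→j.
A2 = A1; e.g. e (Adam) can still go to f. Fixed point.
f never enters the attractor, so Adam can avoid the target forever.

Adam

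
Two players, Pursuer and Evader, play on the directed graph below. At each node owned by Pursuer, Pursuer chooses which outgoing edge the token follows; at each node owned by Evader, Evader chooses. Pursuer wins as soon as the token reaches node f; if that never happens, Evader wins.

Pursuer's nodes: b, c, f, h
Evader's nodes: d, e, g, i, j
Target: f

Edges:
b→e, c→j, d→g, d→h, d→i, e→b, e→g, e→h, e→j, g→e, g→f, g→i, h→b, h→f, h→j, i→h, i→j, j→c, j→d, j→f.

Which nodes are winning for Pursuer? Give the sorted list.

A0 = {f}
A1: add {h} — h (Pursuer) has h→f.
A2 = A1; e.g. b (Pursuer) has no edge into A1. Fixed point.
Pursuer's winning region = {f, h}.

f, h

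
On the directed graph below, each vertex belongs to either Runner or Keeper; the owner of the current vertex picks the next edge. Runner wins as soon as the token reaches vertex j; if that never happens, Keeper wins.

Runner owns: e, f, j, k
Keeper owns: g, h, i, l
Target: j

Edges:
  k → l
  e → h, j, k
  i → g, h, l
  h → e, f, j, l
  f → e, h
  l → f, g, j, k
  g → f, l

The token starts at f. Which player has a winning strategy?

Runner

A0 = {j}
A1: add {e} — e (Runner) has e→j.
A2: add {f} — f (Runner) has f→e.
A3 = A2; e.g. g (Keeper) can still go to l. Fixed point.
f ∈ A2, so Runner can force the target.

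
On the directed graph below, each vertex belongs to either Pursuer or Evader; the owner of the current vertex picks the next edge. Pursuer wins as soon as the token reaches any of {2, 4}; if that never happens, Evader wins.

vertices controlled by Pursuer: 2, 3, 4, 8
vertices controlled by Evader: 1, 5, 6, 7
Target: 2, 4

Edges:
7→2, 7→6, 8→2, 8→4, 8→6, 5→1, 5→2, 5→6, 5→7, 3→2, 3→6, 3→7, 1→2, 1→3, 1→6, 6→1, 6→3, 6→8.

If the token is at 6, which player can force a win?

A0 = {2, 4}
A1: add {3, 8} — 3 (Pursuer) has 3→2; 8 (Pursuer) has 8→2.
A2 = A1; e.g. 1 (Evader) can still go to 6. Fixed point.
6 never enters the attractor, so Evader can avoid the target forever.

Evader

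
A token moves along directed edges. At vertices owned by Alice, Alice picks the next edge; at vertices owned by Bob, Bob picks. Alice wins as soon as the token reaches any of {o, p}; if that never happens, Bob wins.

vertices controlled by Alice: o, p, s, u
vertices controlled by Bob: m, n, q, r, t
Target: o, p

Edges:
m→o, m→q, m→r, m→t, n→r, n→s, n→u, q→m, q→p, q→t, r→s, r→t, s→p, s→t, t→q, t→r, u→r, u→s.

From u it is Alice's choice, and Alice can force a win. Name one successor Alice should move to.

s

A0 = {o, p}
A1: add {s} — s (Alice) has s→p.
A2: add {u} — u (Alice) has u→s.
A3 = A2; e.g. m (Bob) can still go to q. Fixed point.
From u, successor s is in the attractor (rank 1); the other successor r is not.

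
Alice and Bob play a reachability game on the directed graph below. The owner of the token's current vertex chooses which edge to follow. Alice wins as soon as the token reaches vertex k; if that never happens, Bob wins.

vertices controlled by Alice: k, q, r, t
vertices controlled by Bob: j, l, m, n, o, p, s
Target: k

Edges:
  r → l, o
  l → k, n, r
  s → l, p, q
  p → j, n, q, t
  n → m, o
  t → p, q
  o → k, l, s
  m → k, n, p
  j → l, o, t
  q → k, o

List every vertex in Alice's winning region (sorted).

A0 = {k}
A1: add {q} — q (Alice) has q→k.
A2: add {t} — t (Alice) has t→q.
A3 = A2; e.g. j (Bob) can still go to l. Fixed point.
Alice's winning region = {k, q, t}.

k, q, t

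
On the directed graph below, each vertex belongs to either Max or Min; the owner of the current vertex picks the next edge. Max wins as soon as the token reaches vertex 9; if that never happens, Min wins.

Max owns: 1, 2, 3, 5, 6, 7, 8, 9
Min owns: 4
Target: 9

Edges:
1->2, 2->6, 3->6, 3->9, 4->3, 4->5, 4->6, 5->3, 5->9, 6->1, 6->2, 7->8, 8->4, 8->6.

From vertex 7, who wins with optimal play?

Min

A0 = {9}
A1: add {3, 5} — 3 (Max) has 3→9; 5 (Max) has 5→9.
A2 = A1; e.g. 1 (Max) has no edge into A1. Fixed point.
7 never enters the attractor, so Min can avoid the target forever.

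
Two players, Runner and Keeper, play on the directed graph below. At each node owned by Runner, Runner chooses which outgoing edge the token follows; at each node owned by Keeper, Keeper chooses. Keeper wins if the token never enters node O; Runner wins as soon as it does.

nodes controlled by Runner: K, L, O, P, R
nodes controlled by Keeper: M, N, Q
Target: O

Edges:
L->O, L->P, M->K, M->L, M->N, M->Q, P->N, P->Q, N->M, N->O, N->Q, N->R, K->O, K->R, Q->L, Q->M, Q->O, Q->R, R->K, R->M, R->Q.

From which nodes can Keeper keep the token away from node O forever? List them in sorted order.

M, N, P, Q

A0 = {O}
A1: add {K, L} — K (Runner) has K→O; L (Runner) has L→O.
A2: add {R} — R (Runner) has R→K.
A3 = A2; e.g. M (Keeper) can still go to N. Fixed point.
Runner's attractor = {K, L, O, R}; Keeper avoids the target exactly from the complement.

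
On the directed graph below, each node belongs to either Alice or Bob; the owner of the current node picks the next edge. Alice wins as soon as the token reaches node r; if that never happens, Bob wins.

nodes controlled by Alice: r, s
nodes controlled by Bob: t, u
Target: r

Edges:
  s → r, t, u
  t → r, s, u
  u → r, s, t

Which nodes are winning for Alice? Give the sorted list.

A0 = {r}
A1: add {s} — s (Alice) has s→r.
A2 = A1; e.g. t (Bob) can still go to u. Fixed point.
Alice's winning region = {r, s}.

r, s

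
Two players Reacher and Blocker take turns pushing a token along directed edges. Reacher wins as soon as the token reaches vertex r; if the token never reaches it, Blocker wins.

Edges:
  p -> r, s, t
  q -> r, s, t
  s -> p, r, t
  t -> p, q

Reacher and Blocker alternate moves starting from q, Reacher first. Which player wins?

Track states (vertex, player-to-move).
A0 = {(r,Reacher), (r,Blocker)}
A1: add {(p,Reacher), (q,Reacher), (s,Reacher)}.
(q,Reacher) ∈ A1 ⇒ Reacher forces the target.

Reacher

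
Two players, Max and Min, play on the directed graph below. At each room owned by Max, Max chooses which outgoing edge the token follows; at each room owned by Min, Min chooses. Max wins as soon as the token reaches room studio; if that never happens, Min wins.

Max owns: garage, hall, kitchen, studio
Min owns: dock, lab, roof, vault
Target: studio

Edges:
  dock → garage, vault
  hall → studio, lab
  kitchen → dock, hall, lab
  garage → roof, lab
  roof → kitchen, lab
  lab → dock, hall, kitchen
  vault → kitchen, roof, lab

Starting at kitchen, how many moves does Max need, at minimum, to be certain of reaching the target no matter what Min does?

2

A0 = {studio}
A1: add {hall} — hall (Max) has hall→studio.
A2: add {kitchen} — kitchen (Max) has kitchen→hall.
A3 = A2; e.g. dock (Min) can still go to garage. Fixed point.
kitchen enters the attractor at level 2, so Max can force the target in 2 moves from there.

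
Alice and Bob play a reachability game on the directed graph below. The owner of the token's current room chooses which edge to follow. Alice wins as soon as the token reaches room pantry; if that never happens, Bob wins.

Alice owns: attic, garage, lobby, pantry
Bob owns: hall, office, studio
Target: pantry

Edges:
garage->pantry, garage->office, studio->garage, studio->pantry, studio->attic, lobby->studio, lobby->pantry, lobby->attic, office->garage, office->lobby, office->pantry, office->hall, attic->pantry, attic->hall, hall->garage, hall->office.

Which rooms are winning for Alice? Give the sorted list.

A0 = {pantry}
A1: add {attic, garage, lobby} — garage (Alice) has garage→pantry; lobby (Alice) has lobby→pantry; attic (Alice) has attic→pantry.
A2: add {studio} — studio (Bob): all of {garage, pantry, attic} already in.
A3 = A2; e.g. office (Bob) can still go to hall. Fixed point.
Alice's winning region = {attic, garage, lobby, pantry, studio}.

attic, garage, lobby, pantry, studio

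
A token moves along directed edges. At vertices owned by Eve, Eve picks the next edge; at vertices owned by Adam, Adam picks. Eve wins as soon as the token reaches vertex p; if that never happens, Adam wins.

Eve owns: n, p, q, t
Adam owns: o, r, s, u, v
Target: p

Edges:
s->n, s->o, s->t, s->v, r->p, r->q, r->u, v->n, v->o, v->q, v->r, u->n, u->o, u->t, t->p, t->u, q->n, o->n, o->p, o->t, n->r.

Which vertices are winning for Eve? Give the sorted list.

A0 = {p}
A1: add {t} — t (Eve) has t→p.
A2 = A1; e.g. n (Eve) has no edge into A1. Fixed point.
Eve's winning region = {p, t}.

p, t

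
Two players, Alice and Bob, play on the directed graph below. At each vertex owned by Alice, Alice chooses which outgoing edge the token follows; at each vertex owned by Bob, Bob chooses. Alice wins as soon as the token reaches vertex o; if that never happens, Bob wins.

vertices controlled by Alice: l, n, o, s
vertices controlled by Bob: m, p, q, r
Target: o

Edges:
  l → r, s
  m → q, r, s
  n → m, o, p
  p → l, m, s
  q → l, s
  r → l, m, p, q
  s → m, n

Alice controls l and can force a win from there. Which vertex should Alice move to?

A0 = {o}
A1: add {n} — n (Alice) has n→o.
A2: add {s} — s (Alice) has s→n.
A3: add {l} — l (Alice) has l→s.
A4: add {q} — q (Bob): all of {l, s} already in.
A5 = A4; e.g. m (Bob) can still go to r. Fixed point.
From l, successor s is in the attractor (rank 2); the other successor r is not.

s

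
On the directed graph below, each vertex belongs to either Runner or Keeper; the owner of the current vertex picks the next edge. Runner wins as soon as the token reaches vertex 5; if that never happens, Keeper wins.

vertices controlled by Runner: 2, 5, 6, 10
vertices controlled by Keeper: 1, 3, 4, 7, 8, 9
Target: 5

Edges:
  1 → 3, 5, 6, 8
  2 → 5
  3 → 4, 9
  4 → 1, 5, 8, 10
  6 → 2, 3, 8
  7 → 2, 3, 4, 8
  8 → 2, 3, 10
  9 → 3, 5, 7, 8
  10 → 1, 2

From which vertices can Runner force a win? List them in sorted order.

2, 5, 6, 10

A0 = {5}
A1: add {2} — 2 (Runner) has 2→5.
A2: add {6, 10} — 6 (Runner) has 6→2; 10 (Runner) has 10→2.
A3 = A2; e.g. 1 (Keeper) can still go to 3. Fixed point.
Runner's winning region = {2, 5, 6, 10}.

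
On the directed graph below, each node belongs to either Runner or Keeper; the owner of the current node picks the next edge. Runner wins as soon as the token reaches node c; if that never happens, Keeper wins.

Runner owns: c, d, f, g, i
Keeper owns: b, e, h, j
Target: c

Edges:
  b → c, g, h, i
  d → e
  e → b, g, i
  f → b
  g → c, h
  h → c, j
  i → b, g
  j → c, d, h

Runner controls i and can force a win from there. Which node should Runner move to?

g

A0 = {c}
A1: add {g} — g (Runner) has g→c.
A2: add {i} — i (Runner) has i→g.
A3 = A2; e.g. b (Keeper) can still go to h. Fixed point.
From i, successor g is in the attractor (rank 1); the other successor b is not.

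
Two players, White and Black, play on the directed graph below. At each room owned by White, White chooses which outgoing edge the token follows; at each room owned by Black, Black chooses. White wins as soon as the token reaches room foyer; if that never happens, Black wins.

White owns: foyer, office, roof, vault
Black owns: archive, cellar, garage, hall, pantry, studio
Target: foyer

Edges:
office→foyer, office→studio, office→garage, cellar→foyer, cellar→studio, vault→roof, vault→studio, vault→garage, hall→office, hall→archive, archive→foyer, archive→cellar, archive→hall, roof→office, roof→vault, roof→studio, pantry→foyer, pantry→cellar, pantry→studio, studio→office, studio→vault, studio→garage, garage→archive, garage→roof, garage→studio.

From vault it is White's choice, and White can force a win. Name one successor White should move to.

roof

A0 = {foyer}
A1: add {office} — office (White) has office→foyer.
A2: add {roof} — roof (White) has roof→office.
A3: add {vault} — vault (White) has vault→roof.
A4 = A3; e.g. cellar (Black) can still go to studio. Fixed point.
From vault, successor roof is in the attractor (rank 2); the other successors garage, studio are not.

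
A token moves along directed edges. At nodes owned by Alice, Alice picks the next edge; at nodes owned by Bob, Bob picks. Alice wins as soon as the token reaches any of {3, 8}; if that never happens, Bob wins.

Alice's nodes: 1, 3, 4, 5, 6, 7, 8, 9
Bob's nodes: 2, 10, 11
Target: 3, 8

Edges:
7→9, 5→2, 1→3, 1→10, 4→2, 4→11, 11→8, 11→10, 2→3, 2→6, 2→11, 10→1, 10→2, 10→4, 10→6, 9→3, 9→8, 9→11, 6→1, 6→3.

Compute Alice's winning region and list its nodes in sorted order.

A0 = {3, 8}
A1: add {1, 6, 9} — 1 (Alice) has 1→3; 6 (Alice) has 6→3; 9 (Alice) has 9→3.
A2: add {7} — 7 (Alice) has 7→9.
A3 = A2; e.g. 2 (Bob) can still go to 11. Fixed point.
Alice's winning region = {1, 3, 6, 7, 8, 9}.

1, 3, 6, 7, 8, 9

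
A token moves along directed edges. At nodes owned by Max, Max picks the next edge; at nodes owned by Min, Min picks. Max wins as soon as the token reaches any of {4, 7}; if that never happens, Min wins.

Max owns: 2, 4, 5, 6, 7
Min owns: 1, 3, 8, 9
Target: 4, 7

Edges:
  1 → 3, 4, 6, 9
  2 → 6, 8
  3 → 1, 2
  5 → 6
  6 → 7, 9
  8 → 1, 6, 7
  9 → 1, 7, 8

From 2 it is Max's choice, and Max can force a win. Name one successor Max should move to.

A0 = {4, 7}
A1: add {6} — 6 (Max) has 6→7.
A2: add {2, 5} — 2 (Max) has 2→6; 5 (Max) has 5→6.
A3 = A2; e.g. 1 (Min) can still go to 3. Fixed point.
From 2, successor 6 is in the attractor (rank 1); the other successor 8 is not.

6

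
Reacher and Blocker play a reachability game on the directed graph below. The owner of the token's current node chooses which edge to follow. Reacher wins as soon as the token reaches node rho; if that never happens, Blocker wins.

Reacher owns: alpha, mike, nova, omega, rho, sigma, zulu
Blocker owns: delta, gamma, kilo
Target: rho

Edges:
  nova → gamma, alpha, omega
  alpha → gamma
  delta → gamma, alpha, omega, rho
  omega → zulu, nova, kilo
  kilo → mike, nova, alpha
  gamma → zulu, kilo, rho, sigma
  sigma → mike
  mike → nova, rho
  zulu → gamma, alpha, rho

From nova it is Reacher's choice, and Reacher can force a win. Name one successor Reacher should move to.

A0 = {rho}
A1: add {mike, zulu} — mike (Reacher) has mike→rho; zulu (Reacher) has zulu→rho.
A2: add {omega, sigma} — omega (Reacher) has omega→zulu; sigma (Reacher) has sigma→mike.
A3: add {nova} — nova (Reacher) has nova→omega.
A4 = A3; e.g. gamma (Blocker) can still go to kilo. Fixed point.
From nova, successor omega is in the attractor (rank 2); the other successors alpha, gamma are not.

omega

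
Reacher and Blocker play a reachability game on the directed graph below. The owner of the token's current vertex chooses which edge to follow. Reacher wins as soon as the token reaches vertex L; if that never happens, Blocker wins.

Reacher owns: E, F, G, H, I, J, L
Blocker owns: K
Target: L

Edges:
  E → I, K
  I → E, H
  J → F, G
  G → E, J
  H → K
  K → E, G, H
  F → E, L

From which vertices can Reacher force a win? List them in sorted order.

A0 = {L}
A1: add {F} — F (Reacher) has F→L.
A2: add {J} — J (Reacher) has J→F.
A3: add {G} — G (Reacher) has G→J.
A4 = A3; e.g. E (Reacher) has no edge into A3. Fixed point.
Reacher's winning region = {F, G, J, L}.

F, G, J, L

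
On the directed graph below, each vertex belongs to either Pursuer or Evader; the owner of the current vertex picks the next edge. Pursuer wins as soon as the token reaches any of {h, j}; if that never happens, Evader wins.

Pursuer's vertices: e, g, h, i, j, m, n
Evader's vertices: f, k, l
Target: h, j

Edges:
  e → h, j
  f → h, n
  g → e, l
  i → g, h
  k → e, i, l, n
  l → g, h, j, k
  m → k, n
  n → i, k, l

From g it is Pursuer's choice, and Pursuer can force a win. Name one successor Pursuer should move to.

e

A0 = {h, j}
A1: add {e, i} — e (Pursuer) has e→h; i (Pursuer) has i→h.
A2: add {g, n} — g (Pursuer) has g→e; n (Pursuer) has n→i.
A3: add {f, m} — f (Evader): all of {h, n} already in; m (Pursuer) has m→n.
A4 = A3; e.g. k (Evader) can still go to l. Fixed point.
From g, successor e is in the attractor (rank 1); the other successor l is not.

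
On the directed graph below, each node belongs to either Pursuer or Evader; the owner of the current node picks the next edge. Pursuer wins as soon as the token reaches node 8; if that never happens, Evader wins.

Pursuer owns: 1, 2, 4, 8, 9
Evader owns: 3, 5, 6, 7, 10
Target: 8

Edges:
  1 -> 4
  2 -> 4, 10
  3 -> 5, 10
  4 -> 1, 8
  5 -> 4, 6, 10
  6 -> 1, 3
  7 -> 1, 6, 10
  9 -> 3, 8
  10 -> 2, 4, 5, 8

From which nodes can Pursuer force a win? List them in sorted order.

A0 = {8}
A1: add {4, 9} — 4 (Pursuer) has 4→8; 9 (Pursuer) has 9→8.
A2: add {1, 2} — 1 (Pursuer) has 1→4; 2 (Pursuer) has 2→4.
A3 = A2; e.g. 3 (Evader) can still go to 5. Fixed point.
Pursuer's winning region = {1, 2, 4, 8, 9}.

1, 2, 4, 8, 9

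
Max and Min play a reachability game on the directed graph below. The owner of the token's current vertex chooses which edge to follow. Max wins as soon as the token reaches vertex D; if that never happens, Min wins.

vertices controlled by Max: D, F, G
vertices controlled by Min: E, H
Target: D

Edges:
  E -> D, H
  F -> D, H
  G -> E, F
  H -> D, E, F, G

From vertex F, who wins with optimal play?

Max

A0 = {D}
A1: add {F} — F (Max) has F→D.
F ∈ A1, so Max can force the target.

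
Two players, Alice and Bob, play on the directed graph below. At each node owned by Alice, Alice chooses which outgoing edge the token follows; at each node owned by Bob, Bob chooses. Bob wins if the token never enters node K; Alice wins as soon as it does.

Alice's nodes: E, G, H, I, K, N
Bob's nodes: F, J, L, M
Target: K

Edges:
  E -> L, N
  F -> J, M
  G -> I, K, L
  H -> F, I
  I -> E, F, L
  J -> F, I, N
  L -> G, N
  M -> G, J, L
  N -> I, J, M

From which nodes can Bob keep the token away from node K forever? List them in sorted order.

A0 = {K}
A1: add {G} — G (Alice) has G→K.
A2 = A1; e.g. E (Alice) has no edge into A1. Fixed point.
Alice's attractor = {G, K}; Bob avoids the target exactly from the complement.

E, F, H, I, J, L, M, N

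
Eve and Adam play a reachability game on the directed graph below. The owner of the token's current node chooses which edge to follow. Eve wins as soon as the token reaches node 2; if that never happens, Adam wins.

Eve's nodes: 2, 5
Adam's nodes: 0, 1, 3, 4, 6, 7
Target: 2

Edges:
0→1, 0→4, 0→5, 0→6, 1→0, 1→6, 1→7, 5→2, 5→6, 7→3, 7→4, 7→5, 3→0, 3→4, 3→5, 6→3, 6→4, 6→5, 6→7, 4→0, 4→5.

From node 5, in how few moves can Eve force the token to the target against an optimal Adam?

A0 = {2}
A1: add {5} — 5 (Eve) has 5→2.
A2 = A1; e.g. 0 (Adam) can still go to 1. Fixed point.
5 enters the attractor at level 1, so Eve can force the target in 1 move from there.

1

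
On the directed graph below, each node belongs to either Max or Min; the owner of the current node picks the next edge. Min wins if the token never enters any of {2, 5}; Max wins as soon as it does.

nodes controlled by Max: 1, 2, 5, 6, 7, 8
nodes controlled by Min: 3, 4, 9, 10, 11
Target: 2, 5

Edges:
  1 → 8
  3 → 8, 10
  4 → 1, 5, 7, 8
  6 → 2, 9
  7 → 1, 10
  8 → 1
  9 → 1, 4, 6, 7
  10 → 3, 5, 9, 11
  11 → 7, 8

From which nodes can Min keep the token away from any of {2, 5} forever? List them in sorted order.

A0 = {2, 5}
A1: add {6} — 6 (Max) has 6→2.
A2 = A1; e.g. 1 (Max) has no edge into A1. Fixed point.
Max's attractor = {2, 5, 6}; Min avoids the target exactly from the complement.

1, 3, 4, 7, 8, 9, 10, 11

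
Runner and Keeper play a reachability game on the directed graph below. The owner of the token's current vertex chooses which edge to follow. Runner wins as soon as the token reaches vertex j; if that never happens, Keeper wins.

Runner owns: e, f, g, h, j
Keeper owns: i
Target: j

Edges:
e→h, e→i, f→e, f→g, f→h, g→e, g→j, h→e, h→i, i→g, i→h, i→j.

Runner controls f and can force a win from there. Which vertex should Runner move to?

g

A0 = {j}
A1: add {g} — g (Runner) has g→j.
A2: add {f} — f (Runner) has f→g.
A3 = A2; e.g. e (Runner) has no edge into A2. Fixed point.
From f, successor g is in the attractor (rank 1); the other successors e, h are not.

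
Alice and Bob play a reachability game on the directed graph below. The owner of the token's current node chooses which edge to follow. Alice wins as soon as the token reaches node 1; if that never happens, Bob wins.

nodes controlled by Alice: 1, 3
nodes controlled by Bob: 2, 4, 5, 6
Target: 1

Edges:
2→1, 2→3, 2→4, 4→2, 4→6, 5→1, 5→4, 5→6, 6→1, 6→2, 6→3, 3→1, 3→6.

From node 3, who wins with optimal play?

A0 = {1}
A1: add {3} — 3 (Alice) has 3→1.
A2 = A1; e.g. 2 (Bob) can still go to 4. Fixed point.
3 ∈ A1, so Alice can force the target.

Alice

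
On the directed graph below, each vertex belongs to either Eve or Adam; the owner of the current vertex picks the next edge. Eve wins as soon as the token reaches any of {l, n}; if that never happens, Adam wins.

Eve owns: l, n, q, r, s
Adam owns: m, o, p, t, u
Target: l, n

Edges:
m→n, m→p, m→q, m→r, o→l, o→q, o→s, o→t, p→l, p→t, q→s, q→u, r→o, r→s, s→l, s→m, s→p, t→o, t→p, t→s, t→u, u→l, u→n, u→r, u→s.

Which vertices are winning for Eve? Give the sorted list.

l, n, q, r, s, u

A0 = {l, n}
A1: add {s} — s (Eve) has s→l.
A2: add {q, r} — q (Eve) has q→s; r (Eve) has r→s.
A3: add {u} — u (Adam): all of {l, n, r, s} already in.
A4 = A3; e.g. m (Adam) can still go to p. Fixed point.
Eve's winning region = {l, n, q, r, s, u}.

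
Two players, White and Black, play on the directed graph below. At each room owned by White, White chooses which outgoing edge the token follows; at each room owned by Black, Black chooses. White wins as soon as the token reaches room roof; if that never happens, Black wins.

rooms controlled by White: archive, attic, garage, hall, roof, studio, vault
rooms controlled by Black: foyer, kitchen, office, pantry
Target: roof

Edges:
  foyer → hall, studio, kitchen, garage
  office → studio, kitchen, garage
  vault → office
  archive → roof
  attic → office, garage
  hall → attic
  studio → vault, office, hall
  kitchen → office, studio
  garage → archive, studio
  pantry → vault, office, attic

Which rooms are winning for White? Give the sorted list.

A0 = {roof}
A1: add {archive} — archive (White) has archive→roof.
A2: add {garage} — garage (White) has garage→archive.
A3: add {attic} — attic (White) has attic→garage.
A4: add {hall} — hall (White) has hall→attic.
A5: add {studio} — studio (White) has studio→hall.
A6 = A5; e.g. vault (White) has no edge into A5. Fixed point.
White's winning region = {archive, attic, garage, hall, roof, studio}.

archive, attic, garage, hall, roof, studio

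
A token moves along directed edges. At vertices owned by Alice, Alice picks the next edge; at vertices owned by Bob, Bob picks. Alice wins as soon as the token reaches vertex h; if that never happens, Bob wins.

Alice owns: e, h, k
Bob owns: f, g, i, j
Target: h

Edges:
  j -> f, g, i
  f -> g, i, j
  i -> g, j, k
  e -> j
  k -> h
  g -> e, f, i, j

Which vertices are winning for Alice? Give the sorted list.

A0 = {h}
A1: add {k} — k (Alice) has k→h.
A2 = A1; e.g. e (Alice) has no edge into A1. Fixed point.
Alice's winning region = {h, k}.

h, k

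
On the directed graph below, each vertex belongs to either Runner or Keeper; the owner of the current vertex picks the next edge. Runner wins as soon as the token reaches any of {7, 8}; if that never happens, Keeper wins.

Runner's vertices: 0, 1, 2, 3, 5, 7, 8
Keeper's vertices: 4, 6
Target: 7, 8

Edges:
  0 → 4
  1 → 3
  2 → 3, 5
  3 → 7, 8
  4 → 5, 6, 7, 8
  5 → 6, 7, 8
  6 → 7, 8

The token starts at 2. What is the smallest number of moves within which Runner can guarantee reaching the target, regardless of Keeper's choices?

A0 = {7, 8}
A1: add {3, 5, 6} — 3 (Runner) has 3→7; 5 (Runner) has 5→7; 6 (Keeper): all of {7, 8} already in.
A2: add {1, 2, 4} — 1 (Runner) has 1→3; 2 (Runner) has 2→3; 4 (Keeper): all of {5, 6, 7, 8} already in.
2 enters the attractor at level 2, so Runner can force the target in 2 moves from there.

2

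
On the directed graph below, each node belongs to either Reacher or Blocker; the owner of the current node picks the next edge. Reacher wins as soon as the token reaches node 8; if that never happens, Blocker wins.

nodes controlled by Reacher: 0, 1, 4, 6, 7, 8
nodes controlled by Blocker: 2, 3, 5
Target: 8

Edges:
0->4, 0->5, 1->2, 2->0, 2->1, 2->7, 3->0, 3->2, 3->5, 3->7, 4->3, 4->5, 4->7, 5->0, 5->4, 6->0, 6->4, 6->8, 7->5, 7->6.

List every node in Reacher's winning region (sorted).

A0 = {8}
A1: add {6} — 6 (Reacher) has 6→8.
A2: add {7} — 7 (Reacher) has 7→6.
A3: add {4} — 4 (Reacher) has 4→7.
A4: add {0} — 0 (Reacher) has 0→4.
A5: add {5} — 5 (Blocker): all of {0, 4} already in.
A6 = A5; e.g. 1 (Reacher) has no edge into A5. Fixed point.
Reacher's winning region = {0, 4, 5, 6, 7, 8}.

0, 4, 5, 6, 7, 8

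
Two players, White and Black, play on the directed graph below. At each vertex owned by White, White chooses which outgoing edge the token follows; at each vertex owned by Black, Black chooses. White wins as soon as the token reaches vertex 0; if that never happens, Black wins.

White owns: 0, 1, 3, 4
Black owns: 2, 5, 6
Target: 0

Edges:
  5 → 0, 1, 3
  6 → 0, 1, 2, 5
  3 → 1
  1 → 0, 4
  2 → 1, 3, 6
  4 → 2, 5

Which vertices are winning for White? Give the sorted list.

A0 = {0}
A1: add {1} — 1 (White) has 1→0.
A2: add {3} — 3 (White) has 3→1.
A3: add {5} — 5 (Black): all of {0, 1, 3} already in.
A4: add {4} — 4 (White) has 4→5.
A5 = A4; e.g. 2 (Black) can still go to 6. Fixed point.
White's winning region = {0, 1, 3, 4, 5}.

0, 1, 3, 4, 5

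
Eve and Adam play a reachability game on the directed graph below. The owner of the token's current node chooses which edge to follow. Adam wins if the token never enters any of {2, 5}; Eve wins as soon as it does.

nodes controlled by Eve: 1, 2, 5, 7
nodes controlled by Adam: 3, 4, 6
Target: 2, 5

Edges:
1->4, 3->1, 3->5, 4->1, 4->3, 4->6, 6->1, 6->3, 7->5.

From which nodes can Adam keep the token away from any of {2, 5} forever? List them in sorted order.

A0 = {2, 5}
A1: add {7} — 7 (Eve) has 7→5.
A2 = A1; e.g. 1 (Eve) has no edge into A1. Fixed point.
Eve's attractor = {2, 5, 7}; Adam avoids the target exactly from the complement.

1, 3, 4, 6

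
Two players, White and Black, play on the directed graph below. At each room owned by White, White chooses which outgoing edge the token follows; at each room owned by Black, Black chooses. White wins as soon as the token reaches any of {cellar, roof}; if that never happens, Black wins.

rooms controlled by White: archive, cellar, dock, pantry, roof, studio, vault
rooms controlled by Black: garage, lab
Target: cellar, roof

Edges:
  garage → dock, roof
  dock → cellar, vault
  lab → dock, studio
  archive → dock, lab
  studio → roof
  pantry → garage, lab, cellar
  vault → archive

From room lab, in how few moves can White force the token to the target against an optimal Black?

2

A0 = {cellar, roof}
A1: add {dock, pantry, studio} — dock (White) has dock→cellar; studio (White) has studio→roof; pantry (White) has pantry→cellar.
A2: add {archive, garage, lab} — garage (Black): all of {dock, roof} already in; lab (Black): all of {dock, studio} already in; archive (White) has archive→dock.
lab enters the attractor at level 2, so White can force the target in 2 moves from there.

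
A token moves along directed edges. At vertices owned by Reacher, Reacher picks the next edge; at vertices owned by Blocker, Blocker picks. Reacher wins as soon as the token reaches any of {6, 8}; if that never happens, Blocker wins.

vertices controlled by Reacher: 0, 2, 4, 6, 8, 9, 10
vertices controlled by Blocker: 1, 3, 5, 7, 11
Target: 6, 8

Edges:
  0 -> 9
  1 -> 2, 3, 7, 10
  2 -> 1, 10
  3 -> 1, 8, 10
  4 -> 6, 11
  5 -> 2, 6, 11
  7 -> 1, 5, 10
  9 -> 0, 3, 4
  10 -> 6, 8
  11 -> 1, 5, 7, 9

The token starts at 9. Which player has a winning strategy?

A0 = {6, 8}
A1: add {4, 10} — 4 (Reacher) has 4→6; 10 (Reacher) has 10→6.
A2: add {2, 9} — 2 (Reacher) has 2→10; 9 (Reacher) has 9→4.
9 ∈ A2, so Reacher can force the target.

Reacher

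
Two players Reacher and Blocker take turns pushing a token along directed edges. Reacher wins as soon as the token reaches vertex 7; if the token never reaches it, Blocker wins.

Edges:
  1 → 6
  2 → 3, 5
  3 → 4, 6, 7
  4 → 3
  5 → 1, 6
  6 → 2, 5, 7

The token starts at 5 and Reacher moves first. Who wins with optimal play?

Reacher

Track states (vertex, player-to-move).
A0 = {(7,Reacher), (7,Blocker)}
A1: add {(3,Reacher), (6,Reacher)}.
A2: add {(1,Blocker), (4,Blocker)}.
A3: add {(5,Reacher)}.
(5,Reacher) ∈ A3 ⇒ Reacher forces the target.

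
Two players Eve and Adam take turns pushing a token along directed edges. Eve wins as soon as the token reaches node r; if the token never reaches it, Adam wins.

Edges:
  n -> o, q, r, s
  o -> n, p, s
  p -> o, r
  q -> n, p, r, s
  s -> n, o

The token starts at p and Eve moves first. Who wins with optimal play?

Eve

Track states (vertex, player-to-move).
A0 = {(r,Eve), (r,Adam)}
A1: add {(n,Eve), (p,Eve), (q,Eve)}.
(p,Eve) ∈ A1 ⇒ Eve forces the target.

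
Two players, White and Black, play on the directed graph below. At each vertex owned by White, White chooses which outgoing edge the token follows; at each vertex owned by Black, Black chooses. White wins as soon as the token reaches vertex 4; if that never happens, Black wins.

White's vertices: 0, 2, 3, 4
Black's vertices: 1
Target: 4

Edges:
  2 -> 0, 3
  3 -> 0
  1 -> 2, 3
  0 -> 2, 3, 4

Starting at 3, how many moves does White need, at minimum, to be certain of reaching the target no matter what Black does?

A0 = {4}
A1: add {0} — 0 (White) has 0→4.
A2: add {2, 3} — 2 (White) has 2→0; 3 (White) has 3→0.
3 enters the attractor at level 2, so White can force the target in 2 moves from there.

2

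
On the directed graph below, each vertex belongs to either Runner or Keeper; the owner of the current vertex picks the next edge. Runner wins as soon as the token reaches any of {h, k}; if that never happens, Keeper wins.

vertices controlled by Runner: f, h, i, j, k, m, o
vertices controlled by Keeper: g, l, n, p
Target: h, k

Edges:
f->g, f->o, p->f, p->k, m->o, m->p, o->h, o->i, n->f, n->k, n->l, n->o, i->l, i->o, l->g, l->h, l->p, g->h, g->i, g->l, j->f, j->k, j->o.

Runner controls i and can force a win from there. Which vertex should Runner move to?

o

A0 = {h, k}
A1: add {j, o} — j (Runner) has j→k; o (Runner) has o→h.
A2: add {f, i, m} — f (Runner) has f→o; i (Runner) has i→o; m (Runner) has m→o.
A3: add {p} — p (Keeper): all of {f, k} already in.
A4 = A3; e.g. g (Keeper) can still go to l. Fixed point.
From i, successor o is in the attractor (rank 1); the other successor l is not.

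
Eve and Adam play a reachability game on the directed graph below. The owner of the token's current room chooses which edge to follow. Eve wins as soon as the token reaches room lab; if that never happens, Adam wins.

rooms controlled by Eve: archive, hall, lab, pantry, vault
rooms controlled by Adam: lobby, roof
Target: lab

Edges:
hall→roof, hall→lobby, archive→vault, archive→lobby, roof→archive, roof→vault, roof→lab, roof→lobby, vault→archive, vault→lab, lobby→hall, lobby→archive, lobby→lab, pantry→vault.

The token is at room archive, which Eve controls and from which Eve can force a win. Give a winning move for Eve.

A0 = {lab}
A1: add {vault} — vault (Eve) has vault→lab.
A2: add {archive, pantry} — archive (Eve) has archive→vault; pantry (Eve) has pantry→vault.
A3 = A2; e.g. hall (Eve) has no edge into A2. Fixed point.
From archive, successor vault is in the attractor (rank 1); the other successor lobby is not.

vault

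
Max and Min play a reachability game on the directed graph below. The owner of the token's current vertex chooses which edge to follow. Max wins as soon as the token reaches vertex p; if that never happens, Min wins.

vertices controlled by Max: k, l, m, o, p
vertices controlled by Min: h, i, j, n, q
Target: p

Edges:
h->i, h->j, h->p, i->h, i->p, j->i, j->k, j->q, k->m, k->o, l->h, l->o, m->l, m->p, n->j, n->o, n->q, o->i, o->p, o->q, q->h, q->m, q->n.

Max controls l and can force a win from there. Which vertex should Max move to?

A0 = {p}
A1: add {m, o} — m (Max) has m→p; o (Max) has o→p.
A2: add {k, l} — k (Max) has k→m; l (Max) has l→o.
A3 = A2; e.g. h (Min) can still go to i. Fixed point.
From l, successor o is in the attractor (rank 1); the other successor h is not.

o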